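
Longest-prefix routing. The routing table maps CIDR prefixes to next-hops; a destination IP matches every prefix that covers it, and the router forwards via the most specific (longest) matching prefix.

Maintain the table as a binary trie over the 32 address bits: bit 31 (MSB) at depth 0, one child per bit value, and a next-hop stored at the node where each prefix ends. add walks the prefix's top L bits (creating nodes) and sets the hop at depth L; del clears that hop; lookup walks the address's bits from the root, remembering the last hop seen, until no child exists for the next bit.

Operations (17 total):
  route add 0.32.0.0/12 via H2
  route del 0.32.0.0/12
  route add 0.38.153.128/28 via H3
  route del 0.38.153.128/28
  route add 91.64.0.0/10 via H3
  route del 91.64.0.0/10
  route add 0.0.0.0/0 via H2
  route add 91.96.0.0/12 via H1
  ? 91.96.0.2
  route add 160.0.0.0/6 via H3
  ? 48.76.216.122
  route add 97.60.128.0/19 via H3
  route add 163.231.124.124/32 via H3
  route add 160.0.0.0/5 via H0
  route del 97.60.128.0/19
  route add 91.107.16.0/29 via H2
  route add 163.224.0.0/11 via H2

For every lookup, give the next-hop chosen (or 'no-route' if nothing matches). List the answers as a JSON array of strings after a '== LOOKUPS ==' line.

Trace:
  + 0.32.0.0/12 (H2) depth=12
  - 0.32.0.0/12 clear@12
  + 0.38.153.128/28 (H3) depth=28
  - 0.38.153.128/28 clear@28
  + 91.64.0.0/10 (H3) depth=10
  - 91.64.0.0/10 clear@10
  + 0.0.0.0/0 (H2) depth=0
  + 91.96.0.0/12 (H1) depth=12
  Q 91.96.0.2: descend 010110110110 ; hops seen [H2,H1] ; pick H1
  + 160.0.0.0/6 (H3) depth=6
  Q 48.76.216.122: descend 00 ; hops seen [H2] ; pick H2
  + 97.60.128.0/19 (H3) depth=19
  + 163.231.124.124/32 (H3) depth=32
  + 160.0.0.0/5 (H0) depth=5
  - 97.60.128.0/19 clear@19
  + 91.107.16.0/29 (H2) depth=29
  + 163.224.0.0/11 (H2) depth=11

== LOOKUPS ==
["H1","H2"]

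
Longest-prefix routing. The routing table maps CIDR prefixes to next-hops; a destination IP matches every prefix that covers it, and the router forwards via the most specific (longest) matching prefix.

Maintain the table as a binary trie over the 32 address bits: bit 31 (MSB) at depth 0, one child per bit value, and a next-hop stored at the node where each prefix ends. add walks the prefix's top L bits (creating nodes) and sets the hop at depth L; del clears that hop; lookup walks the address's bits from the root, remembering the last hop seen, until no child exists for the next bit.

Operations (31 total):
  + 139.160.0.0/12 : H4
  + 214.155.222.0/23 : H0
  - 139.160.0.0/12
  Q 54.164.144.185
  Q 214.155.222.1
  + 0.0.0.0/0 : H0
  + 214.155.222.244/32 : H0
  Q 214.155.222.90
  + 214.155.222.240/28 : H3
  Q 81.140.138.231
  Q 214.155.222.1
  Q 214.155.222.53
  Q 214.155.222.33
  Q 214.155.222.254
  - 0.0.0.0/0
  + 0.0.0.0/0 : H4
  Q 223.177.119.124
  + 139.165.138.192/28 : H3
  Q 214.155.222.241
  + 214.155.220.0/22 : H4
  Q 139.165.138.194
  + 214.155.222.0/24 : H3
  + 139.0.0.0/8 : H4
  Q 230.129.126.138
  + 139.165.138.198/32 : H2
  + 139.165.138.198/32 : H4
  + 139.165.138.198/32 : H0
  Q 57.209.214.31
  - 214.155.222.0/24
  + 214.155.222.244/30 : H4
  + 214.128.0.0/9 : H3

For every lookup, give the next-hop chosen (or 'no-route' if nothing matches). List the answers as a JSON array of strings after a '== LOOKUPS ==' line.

Trace:
  add 139.160.0.0/12 -> H4 at depth 12
  add 214.155.222.0/23 -> H0 at depth 23
  del 139.160.0.0/12 (clear depth 12)
  ? 54.164.144.185  path d0:-  best=no-route
  ? 214.155.222.1  path d0:-→d1:-→d2:-→d3:-→d4:-→d5:-→d6:-→d7:-→d8:-→d9:-→d10:-→d11:-→d12:-→d13:-→d14:-→d15:-→d16:-→d17:-→d18:-→d19:-→d20:-→d21:-→d22:-→d23:H0  best=H0
  add 0.0.0.0/0 -> H0 at depth 0
  add 214.155.222.244/32 -> H0 at depth 32
  ? 214.155.222.90  path d0:H0→d1:-→d2:-→d3:-→d4:-→d5:-→d6:-→d7:-→d8:-→d9:-→d10:-→d11:-→d12:-→d13:-→d14:-→d15:-→d16:-→d17:-→d18:-→d19:-→d20:-→d21:-→d22:-→d23:H0→d24:-  best=H0
  add 214.155.222.240/28 -> H3 at depth 28
  ? 81.140.138.231  path d0:H0  best=H0
  ? 214.155.222.1  path d0:H0→d1:-→d2:-→d3:-→d4:-→d5:-→d6:-→d7:-→d8:-→d9:-→d10:-→d11:-→d12:-→d13:-→d14:-→d15:-→d16:-→d17:-→d18:-→d19:-→d20:-→d21:-→d22:-→d23:H0→d24:-  best=H0
  ? 214.155.222.53  path d0:H0→d1:-→d2:-→d3:-→d4:-→d5:-→d6:-→d7:-→d8:-→d9:-→d10:-→d11:-→d12:-→d13:-→d14:-→d15:-→d16:-→d17:-→d18:-→d19:-→d20:-→d21:-→d22:-→d23:H0→d24:-  best=H0
  ? 214.155.222.33  path d0:H0→d1:-→d2:-→d3:-→d4:-→d5:-→d6:-→d7:-→d8:-→d9:-→d10:-→d11:-→d12:-→d13:-→d14:-→d15:-→d16:-→d17:-→d18:-→d19:-→d20:-→d21:-→d22:-→d23:H0→d24:-  best=H0
  ? 214.155.222.254  path d0:H0→d1:-→d2:-→d3:-→d4:-→d5:-→d6:-→d7:-→d8:-→d9:-→d10:-→d11:-→d12:-→d13:-→d14:-→d15:-→d16:-→d17:-→d18:-→d19:-→d20:-→d21:-→d22:-→d23:H0→d24:-→d25:-→d26:-→d27:-→d28:H3  best=H3
  del 0.0.0.0/0 (clear depth 0)
  add 0.0.0.0/0 -> H4 at depth 0
  ? 223.177.119.124  path d0:H4→d1:-→d2:-→d3:-→d4:-  best=H4
  add 139.165.138.192/28 -> H3 at depth 28
  ? 214.155.222.241  path d0:H4→d1:-→d2:-→d3:-→d4:-→d5:-→d6:-→d7:-→d8:-→d9:-→d10:-→d11:-→d12:-→d13:-→d14:-→d15:-→d16:-→d17:-→d18:-→d19:-→d20:-→d21:-→d22:-→d23:H0→d24:-→d25:-→d26:-→d27:-→d28:H3→d29:-  best=H3
  add 214.155.220.0/22 -> H4 at depth 22
  ? 139.165.138.194  path d0:H4→d1:-→d2:-→d3:-→d4:-→d5:-→d6:-→d7:-→d8:-→d9:-→d10:-→d11:-→d12:-→d13:-→d14:-→d15:-→d16:-→d17:-→d18:-→d19:-→d20:-→d21:-→d22:-→d23:-→d24:-→d25:-→d26:-→d27:-→d28:H3  best=H3
  add 214.155.222.0/24 -> H3 at depth 24
  add 139.0.0.0/8 -> H4 at depth 8
  ? 230.129.126.138  path d0:H4→d1:-→d2:-  best=H4
  add 139.165.138.198/32 -> H2 at depth 32
  add 139.165.138.198/32 -> H4 at depth 32
  add 139.165.138.198/32 -> H0 at depth 32
  ? 57.209.214.31  path d0:H4  best=H4
  del 214.155.222.0/24 (clear depth 24)
  add 214.155.222.244/30 -> H4 at depth 30
  add 214.128.0.0/9 -> H3 at depth 9

== LOOKUPS ==
["no-route","H0","H0","H0","H0","H0","H0","H3","H4","H3","H3","H4","H4"]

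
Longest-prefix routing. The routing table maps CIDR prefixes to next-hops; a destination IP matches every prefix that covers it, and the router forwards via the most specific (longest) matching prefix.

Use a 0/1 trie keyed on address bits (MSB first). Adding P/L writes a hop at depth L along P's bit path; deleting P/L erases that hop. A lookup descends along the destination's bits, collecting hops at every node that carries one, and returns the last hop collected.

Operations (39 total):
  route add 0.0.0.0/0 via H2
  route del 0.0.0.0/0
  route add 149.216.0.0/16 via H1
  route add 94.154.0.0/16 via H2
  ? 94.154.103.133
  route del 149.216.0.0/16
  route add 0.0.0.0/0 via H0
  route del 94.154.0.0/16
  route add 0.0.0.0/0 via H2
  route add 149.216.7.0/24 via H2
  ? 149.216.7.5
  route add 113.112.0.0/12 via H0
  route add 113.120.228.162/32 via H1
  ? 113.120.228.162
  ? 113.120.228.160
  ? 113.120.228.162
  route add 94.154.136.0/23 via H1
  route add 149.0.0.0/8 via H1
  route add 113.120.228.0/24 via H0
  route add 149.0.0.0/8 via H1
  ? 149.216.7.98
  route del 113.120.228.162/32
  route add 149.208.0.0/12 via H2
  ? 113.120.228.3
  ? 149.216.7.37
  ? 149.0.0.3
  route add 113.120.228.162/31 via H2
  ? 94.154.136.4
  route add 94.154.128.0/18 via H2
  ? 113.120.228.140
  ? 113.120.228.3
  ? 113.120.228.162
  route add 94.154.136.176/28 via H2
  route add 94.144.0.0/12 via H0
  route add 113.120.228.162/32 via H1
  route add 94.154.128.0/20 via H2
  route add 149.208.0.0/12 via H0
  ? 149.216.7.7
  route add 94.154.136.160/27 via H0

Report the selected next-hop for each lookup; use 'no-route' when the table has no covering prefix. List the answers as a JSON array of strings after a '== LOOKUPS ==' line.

Apply in order:
  add 0.0.0.0/0 -> H2 at depth 0
  del 0.0.0.0/0 (clear depth 0)
  add 149.216.0.0/16 -> H1 at depth 16
  add 94.154.0.0/16 -> H2 at depth 16
  Q 94.154.103.133: descend 0101111010011010 ; hops seen [H2] ; pick H2
  del 149.216.0.0/16 (clear depth 16)
  add 0.0.0.0/0 -> H0 at depth 0
  del 94.154.0.0/16 (clear depth 16)
  add 0.0.0.0/0 -> H2 at depth 0
  add 149.216.7.0/24 -> H2 at depth 24
  Q 149.216.7.5: descend 100101011101100000000111 ; hops seen [H2,H2] ; pick H2
  add 113.112.0.0/12 -> H0 at depth 12
  add 113.120.228.162/32 -> H1 at depth 32
  Q 113.120.228.162: descend 01110001011110001110010010100010 ; hops seen [H2,H0,H1] ; pick H1
  Q 113.120.228.160: descend 011100010111100011100100101000 ; hops seen [H2,H0] ; pick H0
  Q 113.120.228.162: descend 01110001011110001110010010100010 ; hops seen [H2,H0,H1] ; pick H1
  add 94.154.136.0/23 -> H1 at depth 23
  add 149.0.0.0/8 -> H1 at depth 8
  add 113.120.228.0/24 -> H0 at depth 24
  add 149.0.0.0/8 -> H1 at depth 8
  Q 149.216.7.98: descend 100101011101100000000111 ; hops seen [H2,H1,H2] ; pick H2
  del 113.120.228.162/32 (clear depth 32)
  add 149.208.0.0/12 -> H2 at depth 12
  Q 113.120.228.3: descend 011100010111100011100100 ; hops seen [H2,H0,H0] ; pick H0
  Q 149.216.7.37: descend 100101011101100000000111 ; hops seen [H2,H1,H2,H2] ; pick H2
  Q 149.0.0.3: descend 10010101 ; hops seen [H2,H1] ; pick H1
  add 113.120.228.162/31 -> H2 at depth 31
  Q 94.154.136.4: descend 01011110100110101000100 ; hops seen [H2,H1] ; pick H1
  add 94.154.128.0/18 -> H2 at depth 18
  Q 113.120.228.140: descend 01110001011110001110010010 ; hops seen [H2,H0,H0] ; pick H0
  Q 113.120.228.3: descend 011100010111100011100100 ; hops seen [H2,H0,H0] ; pick H0
  Q 113.120.228.162: descend 01110001011110001110010010100010 ; hops seen [H2,H0,H0,H2] ; pick H2
  add 94.154.136.176/28 -> H2 at depth 28
  add 94.144.0.0/12 -> H0 at depth 12
  add 113.120.228.162/32 -> H1 at depth 32
  add 94.154.128.0/20 -> H2 at depth 20
  add 149.208.0.0/12 -> H0 at depth 12
  Q 149.216.7.7: descend 100101011101100000000111 ; hops seen [H2,H1,H0,H2] ; pick H2
  add 94.154.136.160/27 -> H0 at depth 27

== LOOKUPS ==
["H2","H2","H1","H0","H1","H2","H0","H2","H1","H1","H0","H0","H2","H2"]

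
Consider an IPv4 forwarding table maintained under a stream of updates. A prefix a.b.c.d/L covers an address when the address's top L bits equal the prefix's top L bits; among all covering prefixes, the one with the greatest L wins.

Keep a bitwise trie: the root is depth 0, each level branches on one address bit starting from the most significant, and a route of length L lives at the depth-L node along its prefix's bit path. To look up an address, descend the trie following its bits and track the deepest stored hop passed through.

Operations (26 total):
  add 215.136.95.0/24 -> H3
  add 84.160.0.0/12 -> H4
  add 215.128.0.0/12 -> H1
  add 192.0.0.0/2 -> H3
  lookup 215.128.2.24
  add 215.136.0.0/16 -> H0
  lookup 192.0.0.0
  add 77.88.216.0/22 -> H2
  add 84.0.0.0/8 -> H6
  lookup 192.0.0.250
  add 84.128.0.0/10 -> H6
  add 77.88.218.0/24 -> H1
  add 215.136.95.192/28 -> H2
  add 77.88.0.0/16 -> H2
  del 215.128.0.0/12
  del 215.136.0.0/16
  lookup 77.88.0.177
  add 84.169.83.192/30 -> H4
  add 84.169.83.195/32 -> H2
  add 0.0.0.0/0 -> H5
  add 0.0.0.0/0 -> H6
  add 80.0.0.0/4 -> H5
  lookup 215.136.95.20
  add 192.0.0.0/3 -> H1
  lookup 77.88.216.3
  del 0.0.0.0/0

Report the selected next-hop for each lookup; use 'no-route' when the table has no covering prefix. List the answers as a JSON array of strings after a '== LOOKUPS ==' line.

Trace:
  add 215.136.95.0/24 -> H3 at depth 24
  add 84.160.0.0/12 -> H4 at depth 12
  add 215.128.0.0/12 -> H1 at depth 12
  add 192.0.0.0/2 -> H3 at depth 2
  Q 215.128.2.24: descend 110101111000 ; hops seen [H3,H1] ; pick H1
  add 215.136.0.0/16 -> H0 at depth 16
  Q 192.0.0.0: descend 110 ; hops seen [H3] ; pick H3
  add 77.88.216.0/22 -> H2 at depth 22
  add 84.0.0.0/8 -> H6 at depth 8
  Q 192.0.0.250: descend 110 ; hops seen [H3] ; pick H3
  add 84.128.0.0/10 -> H6 at depth 10
  add 77.88.218.0/24 -> H1 at depth 24
  add 215.136.95.192/28 -> H2 at depth 28
  add 77.88.0.0/16 -> H2 at depth 16
  - 215.128.0.0/12 clear@12
  - 215.136.0.0/16 clear@16
  Q 77.88.0.177: descend 0100110101011000 ; hops seen [H2] ; pick H2
  add 84.169.83.192/30 -> H4 at depth 30
  add 84.169.83.195/32 -> H2 at depth 32
  add 0.0.0.0/0 -> H5 at depth 0
  add 0.0.0.0/0 -> H6 at depth 0
  add 80.0.0.0/4 -> H5 at depth 4
  Q 215.136.95.20: descend 110101111000100001011111 ; hops seen [H6,H3,H3] ; pick H3
  add 192.0.0.0/3 -> H1 at depth 3
  Q 77.88.216.3: descend 0100110101011000110110 ; hops seen [H6,H2,H2] ; pick H2
  - 0.0.0.0/0 clear@0

== LOOKUPS ==
["H1","H3","H3","H2","H3","H2"]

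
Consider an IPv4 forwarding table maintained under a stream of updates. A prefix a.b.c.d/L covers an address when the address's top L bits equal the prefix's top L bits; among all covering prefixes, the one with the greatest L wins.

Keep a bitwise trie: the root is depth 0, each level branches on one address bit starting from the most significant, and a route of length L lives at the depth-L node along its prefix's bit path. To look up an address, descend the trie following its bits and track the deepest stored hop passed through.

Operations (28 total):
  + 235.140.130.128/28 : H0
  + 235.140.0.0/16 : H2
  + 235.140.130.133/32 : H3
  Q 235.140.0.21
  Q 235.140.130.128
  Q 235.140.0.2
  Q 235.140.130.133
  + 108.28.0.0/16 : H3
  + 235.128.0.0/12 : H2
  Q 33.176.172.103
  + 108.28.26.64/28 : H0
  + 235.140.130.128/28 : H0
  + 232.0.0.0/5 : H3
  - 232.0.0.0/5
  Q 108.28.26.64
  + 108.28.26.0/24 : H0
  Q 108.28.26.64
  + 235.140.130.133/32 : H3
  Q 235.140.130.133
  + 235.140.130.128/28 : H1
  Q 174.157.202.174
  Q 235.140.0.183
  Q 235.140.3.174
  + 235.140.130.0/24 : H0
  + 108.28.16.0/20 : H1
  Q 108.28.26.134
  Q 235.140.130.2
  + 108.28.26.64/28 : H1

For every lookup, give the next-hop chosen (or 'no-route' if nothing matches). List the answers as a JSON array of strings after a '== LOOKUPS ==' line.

Apply in order:
  + 235.140.130.128/28 (H0) depth=28
  + 235.140.0.0/16 (H2) depth=16
  + 235.140.130.133/32 (H3) depth=32
  Q 235.140.0.21: descend 1110101110001100 ; hops seen [H2] ; pick H2
  Q 235.140.130.128: descend 11101011100011001000001010000 ; hops seen [H2,H0] ; pick H0
  Q 235.140.0.2: descend 1110101110001100 ; hops seen [H2] ; pick H2
  Q 235.140.130.133: descend 11101011100011001000001010000101 ; hops seen [H2,H0,H3] ; pick H3
  + 108.28.0.0/16 (H3) depth=16
  + 235.128.0.0/12 (H2) depth=12
  Q 33.176.172.103: descend 0 ; hops seen [∅] ; pick no-route
  + 108.28.26.64/28 (H0) depth=28
  + 235.140.130.128/28 (H0) depth=28
  + 232.0.0.0/5 (H3) depth=5
  - 232.0.0.0/5 clear@5
  Q 108.28.26.64: descend 0110110000011100000110100100 ; hops seen [H3,H0] ; pick H0
  + 108.28.26.0/24 (H0) depth=24
  Q 108.28.26.64: descend 0110110000011100000110100100 ; hops seen [H3,H0,H0] ; pick H0
  + 235.140.130.133/32 (H3) depth=32
  Q 235.140.130.133: descend 11101011100011001000001010000101 ; hops seen [H2,H2,H0,H3] ; pick H3
  + 235.140.130.128/28 (H1) depth=28
  Q 174.157.202.174: descend 1 ; hops seen [∅] ; pick no-route
  Q 235.140.0.183: descend 1110101110001100 ; hops seen [H2,H2] ; pick H2
  Q 235.140.3.174: descend 1110101110001100 ; hops seen [H2,H2] ; pick H2
  + 235.140.130.0/24 (H0) depth=24
  + 108.28.16.0/20 (H1) depth=20
  Q 108.28.26.134: descend 011011000001110000011010 ; hops seen [H3,H1,H0] ; pick H0
  Q 235.140.130.2: descend 111010111000110010000010 ; hops seen [H2,H2,H0] ; pick H0
  + 108.28.26.64/28 (H1) depth=28

== LOOKUPS ==
["H2","H0","H2","H3","no-route","H0","H0","H3","no-route","H2","H2","H0","H0"]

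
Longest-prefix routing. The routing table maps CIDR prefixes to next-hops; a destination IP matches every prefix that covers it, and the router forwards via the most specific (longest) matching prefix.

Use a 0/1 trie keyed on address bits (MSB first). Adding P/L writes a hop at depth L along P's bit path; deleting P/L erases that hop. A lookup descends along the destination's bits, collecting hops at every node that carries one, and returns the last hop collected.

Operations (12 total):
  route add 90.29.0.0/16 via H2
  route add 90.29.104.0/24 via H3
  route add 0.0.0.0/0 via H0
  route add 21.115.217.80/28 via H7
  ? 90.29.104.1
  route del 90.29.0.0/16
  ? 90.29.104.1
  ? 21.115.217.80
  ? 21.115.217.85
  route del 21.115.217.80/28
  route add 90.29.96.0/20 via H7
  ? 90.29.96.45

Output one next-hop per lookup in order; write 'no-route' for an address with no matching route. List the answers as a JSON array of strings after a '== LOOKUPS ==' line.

Trace:
  + 90.29.0.0/16 (H2) depth=16
  + 90.29.104.0/24 (H3) depth=24
  + 0.0.0.0/0 (H0) depth=0
  + 21.115.217.80/28 (H7) depth=28
  ? 90.29.104.1  path d0:H0→d1:-→d2:-→d3:-→d4:-→d5:-→d6:-→d7:-→d8:-→d9:-→d10:-→d11:-→d12:-→d13:-→d14:-→d15:-→d16:H2→d17:-→d18:-→d19:-→d20:-→d21:-→d22:-→d23:-→d24:H3  best=H3
  - 90.29.0.0/16 clear@16
  ? 90.29.104.1  path d0:H0→d1:-→d2:-→d3:-→d4:-→d5:-→d6:-→d7:-→d8:-→d9:-→d10:-→d11:-→d12:-→d13:-→d14:-→d15:-→d16:-→d17:-→d18:-→d19:-→d20:-→d21:-→d22:-→d23:-→d24:H3  best=H3
  ? 21.115.217.80  path d0:H0→d1:-→d2:-→d3:-→d4:-→d5:-→d6:-→d7:-→d8:-→d9:-→d10:-→d11:-→d12:-→d13:-→d14:-→d15:-→d16:-→d17:-→d18:-→d19:-→d20:-→d21:-→d22:-→d23:-→d24:-→d25:-→d26:-→d27:-→d28:H7  best=H7
  ? 21.115.217.85  path d0:H0→d1:-→d2:-→d3:-→d4:-→d5:-→d6:-→d7:-→d8:-→d9:-→d10:-→d11:-→d12:-→d13:-→d14:-→d15:-→d16:-→d17:-→d18:-→d19:-→d20:-→d21:-→d22:-→d23:-→d24:-→d25:-→d26:-→d27:-→d28:H7  best=H7
  - 21.115.217.80/28 clear@28
  + 90.29.96.0/20 (H7) depth=20
  ? 90.29.96.45  path d0:H0→d1:-→d2:-→d3:-→d4:-→d5:-→d6:-→d7:-→d8:-→d9:-→d10:-→d11:-→d12:-→d13:-→d14:-→d15:-→d16:-→d17:-→d18:-→d19:-→d20:H7  best=H7

== LOOKUPS ==
["H3","H3","H7","H7","H7"]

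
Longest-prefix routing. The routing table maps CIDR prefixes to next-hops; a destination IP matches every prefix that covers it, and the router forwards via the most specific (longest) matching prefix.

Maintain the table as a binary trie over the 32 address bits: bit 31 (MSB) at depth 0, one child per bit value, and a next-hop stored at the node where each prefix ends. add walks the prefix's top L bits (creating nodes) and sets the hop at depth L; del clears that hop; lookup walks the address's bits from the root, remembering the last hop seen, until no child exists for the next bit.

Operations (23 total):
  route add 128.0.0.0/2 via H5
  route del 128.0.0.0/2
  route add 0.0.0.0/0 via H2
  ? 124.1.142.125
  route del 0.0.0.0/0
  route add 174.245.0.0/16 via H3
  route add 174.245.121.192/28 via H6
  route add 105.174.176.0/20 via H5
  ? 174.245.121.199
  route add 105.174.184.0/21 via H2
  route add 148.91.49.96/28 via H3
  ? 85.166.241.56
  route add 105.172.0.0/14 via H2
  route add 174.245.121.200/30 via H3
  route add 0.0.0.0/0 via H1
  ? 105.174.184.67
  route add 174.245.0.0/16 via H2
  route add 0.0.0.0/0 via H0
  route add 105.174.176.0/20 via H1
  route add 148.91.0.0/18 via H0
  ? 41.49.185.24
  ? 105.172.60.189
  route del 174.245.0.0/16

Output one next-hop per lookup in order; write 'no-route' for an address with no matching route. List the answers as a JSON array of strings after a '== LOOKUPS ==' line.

Process each operation:
  add 128.0.0.0/2 -> H5 at depth 2
  - 128.0.0.0/2 clear@2
  add 0.0.0.0/0 -> H2 at depth 0
  lookup 124.1.142.125: bits ε walk d0:H2 -> H2
  - 0.0.0.0/0 clear@0
  add 174.245.0.0/16 -> H3 at depth 16
  add 174.245.121.192/28 -> H6 at depth 28
  add 105.174.176.0/20 -> H5 at depth 20
  lookup 174.245.121.199: bits 1010111011110101011110011100 walk d0:-→d1:-→d2:-→d3:-→d4:-→d5:-→d6:-→d7:-→d8:-→d9:-→d10:-→d11:-→d12:-→d13:-→d14:-→d15:-→d16:H3→d17:-→d18:-→d19:-→d20:-→d21:-→d22:-→d23:-→d24:-→d25:-→d26:-→d27:-→d28:H6 -> H6
  add 105.174.184.0/21 -> H2 at depth 21
  add 148.91.49.96/28 -> H3 at depth 28
  lookup 85.166.241.56: bits 01 walk d0:-→d1:-→d2:- -> no-route
  add 105.172.0.0/14 -> H2 at depth 14
  add 174.245.121.200/30 -> H3 at depth 30
  add 0.0.0.0/0 -> H1 at depth 0
  lookup 105.174.184.67: bits 011010011010111010111 walk d0:H1→d1:-→d2:-→d3:-→d4:-→d5:-→d6:-→d7:-→d8:-→d9:-→d10:-→d11:-→d12:-→d13:-→d14:H2→d15:-→d16:-→d17:-→d18:-→d19:-→d20:H5→d21:H2 -> H2
  add 174.245.0.0/16 -> H2 at depth 16
  add 0.0.0.0/0 -> H0 at depth 0
  add 105.174.176.0/20 -> H1 at depth 20
  add 148.91.0.0/18 -> H0 at depth 18
  lookup 41.49.185.24: bits 0 walk d0:H0→d1:- -> H0
  lookup 105.172.60.189: bits 01101001101011 walk d0:H0→d1:-→d2:-→d3:-→d4:-→d5:-→d6:-→d7:-→d8:-→d9:-→d10:-→d11:-→d12:-→d13:-→d14:H2 -> H2
  - 174.245.0.0/16 clear@16

== LOOKUPS ==
["H2","H6","no-route","H2","H0","H2"]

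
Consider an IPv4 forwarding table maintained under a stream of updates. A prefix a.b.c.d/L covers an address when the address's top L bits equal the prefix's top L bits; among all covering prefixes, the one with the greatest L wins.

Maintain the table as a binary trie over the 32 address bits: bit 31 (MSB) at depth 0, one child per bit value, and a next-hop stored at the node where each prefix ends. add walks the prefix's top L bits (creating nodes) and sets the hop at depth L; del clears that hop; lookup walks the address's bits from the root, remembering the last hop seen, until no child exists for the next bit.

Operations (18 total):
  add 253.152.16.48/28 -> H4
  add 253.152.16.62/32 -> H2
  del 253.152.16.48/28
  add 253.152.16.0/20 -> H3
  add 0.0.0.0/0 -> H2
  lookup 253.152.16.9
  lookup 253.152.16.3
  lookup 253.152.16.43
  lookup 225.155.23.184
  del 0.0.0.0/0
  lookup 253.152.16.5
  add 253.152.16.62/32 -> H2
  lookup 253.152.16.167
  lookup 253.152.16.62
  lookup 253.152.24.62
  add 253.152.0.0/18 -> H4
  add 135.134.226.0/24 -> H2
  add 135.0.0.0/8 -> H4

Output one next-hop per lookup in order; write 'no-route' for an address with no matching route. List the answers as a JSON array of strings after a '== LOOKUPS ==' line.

Trace:
  add 253.152.16.48/28 -> H4 at depth 28
  add 253.152.16.62/32 -> H2 at depth 32
  del 253.152.16.48/28 (clear depth 28)
  add 253.152.16.0/20 -> H3 at depth 20
  add 0.0.0.0/0 -> H2 at depth 0
  lookup 253.152.16.9: bits 11111101100110000001000000 walk d0:H2→d1:-→d2:-→d3:-→d4:-→d5:-→d6:-→d7:-→d8:-→d9:-→d10:-→d11:-→d12:-→d13:-→d14:-→d15:-→d16:-→d17:-→d18:-→d19:-→d20:H3→d21:-→d22:-→d23:-→d24:-→d25:-→d26:- -> H3
  lookup 253.152.16.3: bits 11111101100110000001000000 walk d0:H2→d1:-→d2:-→d3:-→d4:-→d5:-→d6:-→d7:-→d8:-→d9:-→d10:-→d11:-→d12:-→d13:-→d14:-→d15:-→d16:-→d17:-→d18:-→d19:-→d20:H3→d21:-→d22:-→d23:-→d24:-→d25:-→d26:- -> H3
  lookup 253.152.16.43: bits 111111011001100000010000001 walk d0:H2→d1:-→d2:-→d3:-→d4:-→d5:-→d6:-→d7:-→d8:-→d9:-→d10:-→d11:-→d12:-→d13:-→d14:-→d15:-→d16:-→d17:-→d18:-→d19:-→d20:H3→d21:-→d22:-→d23:-→d24:-→d25:-→d26:-→d27:- -> H3
  lookup 225.155.23.184: bits 111 walk d0:H2→d1:-→d2:-→d3:- -> H2
  del 0.0.0.0/0 (clear depth 0)
  lookup 253.152.16.5: bits 11111101100110000001000000 walk d0:-→d1:-→d2:-→d3:-→d4:-→d5:-→d6:-→d7:-→d8:-→d9:-→d10:-→d11:-→d12:-→d13:-→d14:-→d15:-→d16:-→d17:-→d18:-→d19:-→d20:H3→d21:-→d22:-→d23:-→d24:-→d25:-→d26:- -> H3
  add 253.152.16.62/32 -> H2 at depth 32
  lookup 253.152.16.167: bits 111111011001100000010000 walk d0:-→d1:-→d2:-→d3:-→d4:-→d5:-→d6:-→d7:-→d8:-→d9:-→d10:-→d11:-→d12:-→d13:-→d14:-→d15:-→d16:-→d17:-→d18:-→d19:-→d20:H3→d21:-→d22:-→d23:-→d24:- -> H3
  lookup 253.152.16.62: bits 11111101100110000001000000111110 walk d0:-→d1:-→d2:-→d3:-→d4:-→d5:-→d6:-→d7:-→d8:-→d9:-→d10:-→d11:-→d12:-→d13:-→d14:-→d15:-→d16:-→d17:-→d18:-→d19:-→d20:H3→d21:-→d22:-→d23:-→d24:-→d25:-→d26:-→d27:-→d28:-→d29:-→d30:-→d31:-→d32:H2 -> H2
  lookup 253.152.24.62: bits 11111101100110000001 walk d0:-→d1:-→d2:-→d3:-→d4:-→d5:-→d6:-→d7:-→d8:-→d9:-→d10:-→d11:-→d12:-→d13:-→d14:-→d15:-→d16:-→d17:-→d18:-→d19:-→d20:H3 -> H3
  add 253.152.0.0/18 -> H4 at depth 18
  add 135.134.226.0/24 -> H2 at depth 24
  add 135.0.0.0/8 -> H4 at depth 8

== LOOKUPS ==
["H3","H3","H3","H2","H3","H3","H2","H3"]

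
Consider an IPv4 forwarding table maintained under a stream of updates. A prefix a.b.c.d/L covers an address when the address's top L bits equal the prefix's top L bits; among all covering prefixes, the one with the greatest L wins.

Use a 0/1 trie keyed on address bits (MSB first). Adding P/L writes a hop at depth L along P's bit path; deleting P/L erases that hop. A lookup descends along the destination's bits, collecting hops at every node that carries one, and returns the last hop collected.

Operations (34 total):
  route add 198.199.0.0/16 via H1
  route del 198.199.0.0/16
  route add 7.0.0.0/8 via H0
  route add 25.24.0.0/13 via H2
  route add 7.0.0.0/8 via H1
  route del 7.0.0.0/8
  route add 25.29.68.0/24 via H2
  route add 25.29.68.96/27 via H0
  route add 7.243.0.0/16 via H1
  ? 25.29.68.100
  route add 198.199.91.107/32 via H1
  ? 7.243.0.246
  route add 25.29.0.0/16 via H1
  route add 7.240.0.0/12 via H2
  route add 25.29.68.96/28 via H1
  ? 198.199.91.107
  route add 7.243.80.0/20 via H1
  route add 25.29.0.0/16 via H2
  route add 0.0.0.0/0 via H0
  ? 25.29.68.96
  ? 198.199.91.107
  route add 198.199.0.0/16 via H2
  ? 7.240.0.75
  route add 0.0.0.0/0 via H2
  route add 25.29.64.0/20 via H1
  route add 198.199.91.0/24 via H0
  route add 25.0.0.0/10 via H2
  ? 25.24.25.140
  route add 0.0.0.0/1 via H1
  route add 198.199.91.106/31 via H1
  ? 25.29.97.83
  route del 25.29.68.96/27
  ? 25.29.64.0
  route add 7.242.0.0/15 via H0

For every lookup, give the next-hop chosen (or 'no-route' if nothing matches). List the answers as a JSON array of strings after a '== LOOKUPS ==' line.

Apply in order:
  + 198.199.0.0/16 (H1) depth=16
  - 198.199.0.0/16 clear@16
  + 7.0.0.0/8 (H0) depth=8
  + 25.24.0.0/13 (H2) depth=13
  + 7.0.0.0/8 (H1) depth=8
  - 7.0.0.0/8 clear@8
  + 25.29.68.0/24 (H2) depth=24
  + 25.29.68.96/27 (H0) depth=27
  + 7.243.0.0/16 (H1) depth=16
  ? 25.29.68.100  path d0:-→d1:-→d2:-→d3:-→d4:-→d5:-→d6:-→d7:-→d8:-→d9:-→d10:-→d11:-→d12:-→d13:H2→d14:-→d15:-→d16:-→d17:-→d18:-→d19:-→d20:-→d21:-→d22:-→d23:-→d24:H2→d25:-→d26:-→d27:H0  best=H0
  + 198.199.91.107/32 (H1) depth=32
  ? 7.243.0.246  path d0:-→d1:-→d2:-→d3:-→d4:-→d5:-→d6:-→d7:-→d8:-→d9:-→d10:-→d11:-→d12:-→d13:-→d14:-→d15:-→d16:H1  best=H1
  + 25.29.0.0/16 (H1) depth=16
  + 7.240.0.0/12 (H2) depth=12
  + 25.29.68.96/28 (H1) depth=28
  ? 198.199.91.107  path d0:-→d1:-→d2:-→d3:-→d4:-→d5:-→d6:-→d7:-→d8:-→d9:-→d10:-→d11:-→d12:-→d13:-→d14:-→d15:-→d16:-→d17:-→d18:-→d19:-→d20:-→d21:-→d22:-→d23:-→d24:-→d25:-→d26:-→d27:-→d28:-→d29:-→d30:-→d31:-→d32:H1  best=H1
  + 7.243.80.0/20 (H1) depth=20
  + 25.29.0.0/16 (H2) depth=16
  + 0.0.0.0/0 (H0) depth=0
  ? 25.29.68.96  path d0:H0→d1:-→d2:-→d3:-→d4:-→d5:-→d6:-→d7:-→d8:-→d9:-→d10:-→d11:-→d12:-→d13:H2→d14:-→d15:-→d16:H2→d17:-→d18:-→d19:-→d20:-→d21:-→d22:-→d23:-→d24:H2→d25:-→d26:-→d27:H0→d28:H1  best=H1
  ? 198.199.91.107  path d0:H0→d1:-→d2:-→d3:-→d4:-→d5:-→d6:-→d7:-→d8:-→d9:-→d10:-→d11:-→d12:-→d13:-→d14:-→d15:-→d16:-→d17:-→d18:-→d19:-→d20:-→d21:-→d22:-→d23:-→d24:-→d25:-→d26:-→d27:-→d28:-→d29:-→d30:-→d31:-→d32:H1  best=H1
  + 198.199.0.0/16 (H2) depth=16
  ? 7.240.0.75  path d0:H0→d1:-→d2:-→d3:-→d4:-→d5:-→d6:-→d7:-→d8:-→d9:-→d10:-→d11:-→d12:H2→d13:-→d14:-  best=H2
  + 0.0.0.0/0 (H2) depth=0
  + 25.29.64.0/20 (H1) depth=20
  + 198.199.91.0/24 (H0) depth=24
  + 25.0.0.0/10 (H2) depth=10
  ? 25.24.25.140  path d0:H2→d1:-→d2:-→d3:-→d4:-→d5:-→d6:-→d7:-→d8:-→d9:-→d10:H2→d11:-→d12:-→d13:H2  best=H2
  + 0.0.0.0/1 (H1) depth=1
  + 198.199.91.106/31 (H1) depth=31
  ? 25.29.97.83  path d0:H2→d1:H1→d2:-→d3:-→d4:-→d5:-→d6:-→d7:-→d8:-→d9:-→d10:H2→d11:-→d12:-→d13:H2→d14:-→d15:-→d16:H2→d17:-→d18:-  best=H2
  - 25.29.68.96/27 clear@27
  ? 25.29.64.0  path d0:H2→d1:H1→d2:-→d3:-→d4:-→d5:-→d6:-→d7:-→d8:-→d9:-→d10:H2→d11:-→d12:-→d13:H2→d14:-→d15:-→d16:H2→d17:-→d18:-→d19:-→d20:H1→d21:-  best=H1
  + 7.242.0.0/15 (H0) depth=15

== LOOKUPS ==
["H0","H1","H1","H1","H1","H2","H2","H2","H1"]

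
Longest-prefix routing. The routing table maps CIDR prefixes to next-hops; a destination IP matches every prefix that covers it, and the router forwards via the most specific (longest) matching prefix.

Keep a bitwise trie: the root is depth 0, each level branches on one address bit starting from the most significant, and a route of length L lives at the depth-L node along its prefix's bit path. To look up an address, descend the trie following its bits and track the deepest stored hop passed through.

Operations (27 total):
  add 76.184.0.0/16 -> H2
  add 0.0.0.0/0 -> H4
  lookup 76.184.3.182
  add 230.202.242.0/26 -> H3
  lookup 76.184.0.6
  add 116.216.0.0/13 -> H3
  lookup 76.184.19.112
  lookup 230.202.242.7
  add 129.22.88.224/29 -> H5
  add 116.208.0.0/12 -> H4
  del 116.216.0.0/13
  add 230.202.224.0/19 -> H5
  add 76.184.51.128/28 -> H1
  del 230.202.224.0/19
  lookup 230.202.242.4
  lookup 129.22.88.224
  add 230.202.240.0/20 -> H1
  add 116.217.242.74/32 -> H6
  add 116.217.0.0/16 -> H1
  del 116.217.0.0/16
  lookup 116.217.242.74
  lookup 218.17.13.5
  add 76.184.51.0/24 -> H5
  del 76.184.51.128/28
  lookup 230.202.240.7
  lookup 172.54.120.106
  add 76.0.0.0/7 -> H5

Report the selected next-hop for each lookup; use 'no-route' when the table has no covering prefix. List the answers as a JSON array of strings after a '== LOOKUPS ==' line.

Apply in order:
  add 76.184.0.0/16 -> H2 at depth 16
  add 0.0.0.0/0 -> H4 at depth 0
  lookup 76.184.3.182: bits 0100110010111000 walk d0:H4→d1:-→d2:-→d3:-→d4:-→d5:-→d6:-→d7:-→d8:-→d9:-→d10:-→d11:-→d12:-→d13:-→d14:-→d15:-→d16:H2 -> H2
  add 230.202.242.0/26 -> H3 at depth 26
  lookup 76.184.0.6: bits 0100110010111000 walk d0:H4→d1:-→d2:-→d3:-→d4:-→d5:-→d6:-→d7:-→d8:-→d9:-→d10:-→d11:-→d12:-→d13:-→d14:-→d15:-→d16:H2 -> H2
  add 116.216.0.0/13 -> H3 at depth 13
  lookup 76.184.19.112: bits 0100110010111000 walk d0:H4→d1:-→d2:-→d3:-→d4:-→d5:-→d6:-→d7:-→d8:-→d9:-→d10:-→d11:-→d12:-→d13:-→d14:-→d15:-→d16:H2 -> H2
  lookup 230.202.242.7: bits 11100110110010101111001000 walk d0:H4→d1:-→d2:-→d3:-→d4:-→d5:-→d6:-→d7:-→d8:-→d9:-→d10:-→d11:-→d12:-→d13:-→d14:-→d15:-→d16:-→d17:-→d18:-→d19:-→d20:-→d21:-→d22:-→d23:-→d24:-→d25:-→d26:H3 -> H3
  add 129.22.88.224/29 -> H5 at depth 29
  add 116.208.0.0/12 -> H4 at depth 12
  - 116.216.0.0/13 clear@13
  add 230.202.224.0/19 -> H5 at depth 19
  add 76.184.51.128/28 -> H1 at depth 28
  - 230.202.224.0/19 clear@19
  lookup 230.202.242.4: bits 11100110110010101111001000 walk d0:H4→d1:-→d2:-→d3:-→d4:-→d5:-→d6:-→d7:-→d8:-→d9:-→d10:-→d11:-→d12:-→d13:-→d14:-→d15:-→d16:-→d17:-→d18:-→d19:-→d20:-→d21:-→d22:-→d23:-→d24:-→d25:-→d26:H3 -> H3
  lookup 129.22.88.224: bits 10000001000101100101100011100 walk d0:H4→d1:-→d2:-→d3:-→d4:-→d5:-→d6:-→d7:-→d8:-→d9:-→d10:-→d11:-→d12:-→d13:-→d14:-→d15:-→d16:-→d17:-→d18:-→d19:-→d20:-→d21:-→d22:-→d23:-→d24:-→d25:-→d26:-→d27:-→d28:-→d29:H5 -> H5
  add 230.202.240.0/20 -> H1 at depth 20
  add 116.217.242.74/32 -> H6 at depth 32
  add 116.217.0.0/16 -> H1 at depth 16
  - 116.217.0.0/16 clear@16
  lookup 116.217.242.74: bits 01110100110110011111001001001010 walk d0:H4→d1:-→d2:-→d3:-→d4:-→d5:-→d6:-→d7:-→d8:-→d9:-→d10:-→d11:-→d12:H4→d13:-→d14:-→d15:-→d16:-→d17:-→d18:-→d19:-→d20:-→d21:-→d22:-→d23:-→d24:-→d25:-→d26:-→d27:-→d28:-→d29:-→d30:-→d31:-→d32:H6 -> H6
  lookup 218.17.13.5: bits 11 walk d0:H4→d1:-→d2:- -> H4
  add 76.184.51.0/24 -> H5 at depth 24
  - 76.184.51.128/28 clear@28
  lookup 230.202.240.7: bits 1110011011001010111100 walk d0:H4→d1:-→d2:-→d3:-→d4:-→d5:-→d6:-→d7:-→d8:-→d9:-→d10:-→d11:-→d12:-→d13:-→d14:-→d15:-→d16:-→d17:-→d18:-→d19:-→d20:H1→d21:-→d22:- -> H1
  lookup 172.54.120.106: bits 10 walk d0:H4→d1:-→d2:- -> H4
  add 76.0.0.0/7 -> H5 at depth 7

== LOOKUPS ==
["H2","H2","H2","H3","H3","H5","H6","H4","H1","H4"]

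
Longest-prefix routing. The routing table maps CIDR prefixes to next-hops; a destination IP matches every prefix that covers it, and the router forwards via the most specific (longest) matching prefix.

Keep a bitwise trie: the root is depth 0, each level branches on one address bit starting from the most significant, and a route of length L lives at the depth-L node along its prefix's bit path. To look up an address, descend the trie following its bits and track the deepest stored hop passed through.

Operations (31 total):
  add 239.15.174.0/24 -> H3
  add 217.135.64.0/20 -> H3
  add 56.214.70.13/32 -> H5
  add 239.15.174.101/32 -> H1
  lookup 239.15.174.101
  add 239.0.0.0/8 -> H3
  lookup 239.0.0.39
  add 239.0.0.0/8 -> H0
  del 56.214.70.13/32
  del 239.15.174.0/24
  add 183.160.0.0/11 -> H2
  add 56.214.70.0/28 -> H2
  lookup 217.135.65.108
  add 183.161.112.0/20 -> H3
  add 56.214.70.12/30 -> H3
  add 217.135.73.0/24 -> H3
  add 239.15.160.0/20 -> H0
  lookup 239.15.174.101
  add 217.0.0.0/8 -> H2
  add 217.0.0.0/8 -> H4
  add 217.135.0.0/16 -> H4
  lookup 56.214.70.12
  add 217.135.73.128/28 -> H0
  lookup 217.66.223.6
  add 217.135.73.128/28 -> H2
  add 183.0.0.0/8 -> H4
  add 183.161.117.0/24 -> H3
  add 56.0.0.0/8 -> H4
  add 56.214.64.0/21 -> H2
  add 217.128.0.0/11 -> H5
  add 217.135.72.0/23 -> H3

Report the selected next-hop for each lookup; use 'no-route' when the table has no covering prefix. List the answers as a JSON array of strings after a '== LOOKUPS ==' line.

Process each operation:
  + 239.15.174.0/24 (H3) depth=24
  + 217.135.64.0/20 (H3) depth=20
  + 56.214.70.13/32 (H5) depth=32
  + 239.15.174.101/32 (H1) depth=32
  ? 239.15.174.101  path d0:-→d1:-→d2:-→d3:-→d4:-→d5:-→d6:-→d7:-→d8:-→d9:-→d10:-→d11:-→d12:-→d13:-→d14:-→d15:-→d16:-→d17:-→d18:-→d19:-→d20:-→d21:-→d22:-→d23:-→d24:H3→d25:-→d26:-→d27:-→d28:-→d29:-→d30:-→d31:-→d32:H1  best=H1
  + 239.0.0.0/8 (H3) depth=8
  ? 239.0.0.39  path d0:-→d1:-→d2:-→d3:-→d4:-→d5:-→d6:-→d7:-→d8:H3→d9:-→d10:-→d11:-→d12:-  best=H3
  + 239.0.0.0/8 (H0) depth=8
  del 56.214.70.13/32 (clear depth 32)
  del 239.15.174.0/24 (clear depth 24)
  + 183.160.0.0/11 (H2) depth=11
  + 56.214.70.0/28 (H2) depth=28
  ? 217.135.65.108  path d0:-→d1:-→d2:-→d3:-→d4:-→d5:-→d6:-→d7:-→d8:-→d9:-→d10:-→d11:-→d12:-→d13:-→d14:-→d15:-→d16:-→d17:-→d18:-→d19:-→d20:H3  best=H3
  + 183.161.112.0/20 (H3) depth=20
  + 56.214.70.12/30 (H3) depth=30
  + 217.135.73.0/24 (H3) depth=24
  + 239.15.160.0/20 (H0) depth=20
  ? 239.15.174.101  path d0:-→d1:-→d2:-→d3:-→d4:-→d5:-→d6:-→d7:-→d8:H0→d9:-→d10:-→d11:-→d12:-→d13:-→d14:-→d15:-→d16:-→d17:-→d18:-→d19:-→d20:H0→d21:-→d22:-→d23:-→d24:-→d25:-→d26:-→d27:-→d28:-→d29:-→d30:-→d31:-→d32:H1  best=H1
  + 217.0.0.0/8 (H2) depth=8
  + 217.0.0.0/8 (H4) depth=8
  + 217.135.0.0/16 (H4) depth=16
  ? 56.214.70.12  path d0:-→d1:-→d2:-→d3:-→d4:-→d5:-→d6:-→d7:-→d8:-→d9:-→d10:-→d11:-→d12:-→d13:-→d14:-→d15:-→d16:-→d17:-→d18:-→d19:-→d20:-→d21:-→d22:-→d23:-→d24:-→d25:-→d26:-→d27:-→d28:H2→d29:-→d30:H3→d31:-  best=H3
  + 217.135.73.128/28 (H0) depth=28
  ? 217.66.223.6  path d0:-→d1:-→d2:-→d3:-→d4:-→d5:-→d6:-→d7:-→d8:H4  best=H4
  + 217.135.73.128/28 (H2) depth=28
  + 183.0.0.0/8 (H4) depth=8
  + 183.161.117.0/24 (H3) depth=24
  + 56.0.0.0/8 (H4) depth=8
  + 56.214.64.0/21 (H2) depth=21
  + 217.128.0.0/11 (H5) depth=11
  + 217.135.72.0/23 (H3) depth=23

== LOOKUPS ==
["H1","H3","H3","H1","H3","H4"]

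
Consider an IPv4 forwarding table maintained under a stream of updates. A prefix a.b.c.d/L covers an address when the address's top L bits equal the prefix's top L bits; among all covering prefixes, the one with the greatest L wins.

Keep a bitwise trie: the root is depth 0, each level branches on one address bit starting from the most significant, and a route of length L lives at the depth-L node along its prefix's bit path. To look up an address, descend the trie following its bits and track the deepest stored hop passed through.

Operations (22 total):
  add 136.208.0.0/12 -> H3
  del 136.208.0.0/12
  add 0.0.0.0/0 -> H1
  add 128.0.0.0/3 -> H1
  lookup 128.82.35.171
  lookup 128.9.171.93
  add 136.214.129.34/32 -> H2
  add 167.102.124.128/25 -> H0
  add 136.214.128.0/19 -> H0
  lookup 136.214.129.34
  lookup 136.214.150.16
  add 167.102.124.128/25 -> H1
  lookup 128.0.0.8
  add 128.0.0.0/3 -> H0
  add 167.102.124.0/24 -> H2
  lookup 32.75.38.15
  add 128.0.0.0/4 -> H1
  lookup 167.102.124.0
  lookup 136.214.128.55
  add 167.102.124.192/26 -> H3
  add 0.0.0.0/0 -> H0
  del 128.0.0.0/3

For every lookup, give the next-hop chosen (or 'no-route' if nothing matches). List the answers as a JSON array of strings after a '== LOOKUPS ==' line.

Apply in order:
  add 136.208.0.0/12 -> H3 at depth 12
  - 136.208.0.0/12 clear@12
  add 0.0.0.0/0 -> H1 at depth 0
  add 128.0.0.0/3 -> H1 at depth 3
  lookup 128.82.35.171: bits 1000 walk d0:H1→d1:-→d2:-→d3:H1→d4:- -> H1
  lookup 128.9.171.93: bits 1000 walk d0:H1→d1:-→d2:-→d3:H1→d4:- -> H1
  add 136.214.129.34/32 -> H2 at depth 32
  add 167.102.124.128/25 -> H0 at depth 25
  add 136.214.128.0/19 -> H0 at depth 19
  lookup 136.214.129.34: bits 10001000110101101000000100100010 walk d0:H1→d1:-→d2:-→d3:H1→d4:-→d5:-→d6:-→d7:-→d8:-→d9:-→d10:-→d11:-→d12:-→d13:-→d14:-→d15:-→d16:-→d17:-→d18:-→d19:H0→d20:-→d21:-→d22:-→d23:-→d24:-→d25:-→d26:-→d27:-→d28:-→d29:-→d30:-→d31:-→d32:H2 -> H2
  lookup 136.214.150.16: bits 1000100011010110100 walk d0:H1→d1:-→d2:-→d3:H1→d4:-→d5:-→d6:-→d7:-→d8:-→d9:-→d10:-→d11:-→d12:-→d13:-→d14:-→d15:-→d16:-→d17:-→d18:-→d19:H0 -> H0
  add 167.102.124.128/25 -> H1 at depth 25
  lookup 128.0.0.8: bits 1000 walk d0:H1→d1:-→d2:-→d3:H1→d4:- -> H1
  add 128.0.0.0/3 -> H0 at depth 3
  add 167.102.124.0/24 -> H2 at depth 24
  lookup 32.75.38.15: bits ε walk d0:H1 -> H1
  add 128.0.0.0/4 -> H1 at depth 4
  lookup 167.102.124.0: bits 101001110110011001111100 walk d0:H1→d1:-→d2:-→d3:-→d4:-→d5:-→d6:-→d7:-→d8:-→d9:-→d10:-→d11:-→d12:-→d13:-→d14:-→d15:-→d16:-→d17:-→d18:-→d19:-→d20:-→d21:-→d22:-→d23:-→d24:H2 -> H2
  lookup 136.214.128.55: bits 10001000110101101000000 walk d0:H1→d1:-→d2:-→d3:H0→d4:H1→d5:-→d6:-→d7:-→d8:-→d9:-→d10:-→d11:-→d12:-→d13:-→d14:-→d15:-→d16:-→d17:-→d18:-→d19:H0→d20:-→d21:-→d22:-→d23:- -> H0
  add 167.102.124.192/26 -> H3 at depth 26
  add 0.0.0.0/0 -> H0 at depth 0
  - 128.0.0.0/3 clear@3

== LOOKUPS ==
["H1","H1","H2","H0","H1","H1","H2","H0"]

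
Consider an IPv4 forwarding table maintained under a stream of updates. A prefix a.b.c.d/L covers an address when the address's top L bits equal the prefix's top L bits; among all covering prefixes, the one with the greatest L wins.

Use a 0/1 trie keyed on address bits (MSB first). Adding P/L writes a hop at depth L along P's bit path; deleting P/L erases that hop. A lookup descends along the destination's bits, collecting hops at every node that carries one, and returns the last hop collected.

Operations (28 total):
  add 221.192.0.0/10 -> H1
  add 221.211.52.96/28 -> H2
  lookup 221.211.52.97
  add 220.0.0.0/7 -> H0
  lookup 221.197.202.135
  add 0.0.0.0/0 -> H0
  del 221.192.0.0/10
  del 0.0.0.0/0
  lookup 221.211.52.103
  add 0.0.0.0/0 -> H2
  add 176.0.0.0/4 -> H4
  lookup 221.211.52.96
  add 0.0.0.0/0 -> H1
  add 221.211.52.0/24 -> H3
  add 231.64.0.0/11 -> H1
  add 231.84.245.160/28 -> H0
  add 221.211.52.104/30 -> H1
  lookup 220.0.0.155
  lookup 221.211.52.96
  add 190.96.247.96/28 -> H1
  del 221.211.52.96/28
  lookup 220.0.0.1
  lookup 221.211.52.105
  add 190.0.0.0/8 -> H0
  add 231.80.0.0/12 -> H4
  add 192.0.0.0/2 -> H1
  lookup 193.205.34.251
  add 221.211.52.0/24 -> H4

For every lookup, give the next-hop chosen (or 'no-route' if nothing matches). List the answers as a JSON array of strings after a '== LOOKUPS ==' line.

Trace:
  + 221.192.0.0/10 (H1) depth=10
  + 221.211.52.96/28 (H2) depth=28
  lookup 221.211.52.97: bits 1101110111010011001101000110 walk d0:-→d1:-→d2:-→d3:-→d4:-→d5:-→d6:-→d7:-→d8:-→d9:-→d10:H1→d11:-→d12:-→d13:-→d14:-→d15:-→d16:-→d17:-→d18:-→d19:-→d20:-→d21:-→d22:-→d23:-→d24:-→d25:-→d26:-→d27:-→d28:H2 -> H2
  + 220.0.0.0/7 (H0) depth=7
  lookup 221.197.202.135: bits 11011101110 walk d0:-→d1:-→d2:-→d3:-→d4:-→d5:-→d6:-→d7:H0→d8:-→d9:-→d10:H1→d11:- -> H1
  + 0.0.0.0/0 (H0) depth=0
  del 221.192.0.0/10 (clear depth 10)
  del 0.0.0.0/0 (clear depth 0)
  lookup 221.211.52.103: bits 1101110111010011001101000110 walk d0:-→d1:-→d2:-→d3:-→d4:-→d5:-→d6:-→d7:H0→d8:-→d9:-→d10:-→d11:-→d12:-→d13:-→d14:-→d15:-→d16:-→d17:-→d18:-→d19:-→d20:-→d21:-→d22:-→d23:-→d24:-→d25:-→d26:-→d27:-→d28:H2 -> H2
  + 0.0.0.0/0 (H2) depth=0
  + 176.0.0.0/4 (H4) depth=4
  lookup 221.211.52.96: bits 1101110111010011001101000110 walk d0:H2→d1:-→d2:-→d3:-→d4:-→d5:-→d6:-→d7:H0→d8:-→d9:-→d10:-→d11:-→d12:-→d13:-→d14:-→d15:-→d16:-→d17:-→d18:-→d19:-→d20:-→d21:-→d22:-→d23:-→d24:-→d25:-→d26:-→d27:-→d28:H2 -> H2
  + 0.0.0.0/0 (H1) depth=0
  + 221.211.52.0/24 (H3) depth=24
  + 231.64.0.0/11 (H1) depth=11
  + 231.84.245.160/28 (H0) depth=28
  + 221.211.52.104/30 (H1) depth=30
  lookup 220.0.0.155: bits 1101110 walk d0:H1→d1:-→d2:-→d3:-→d4:-→d5:-→d6:-→d7:H0 -> H0
  lookup 221.211.52.96: bits 1101110111010011001101000110 walk d0:H1→d1:-→d2:-→d3:-→d4:-→d5:-→d6:-→d7:H0→d8:-→d9:-→d10:-→d11:-→d12:-→d13:-→d14:-→d15:-→d16:-→d17:-→d18:-→d19:-→d20:-→d21:-→d22:-→d23:-→d24:H3→d25:-→d26:-→d27:-→d28:H2 -> H2
  + 190.96.247.96/28 (H1) depth=28
  del 221.211.52.96/28 (clear depth 28)
  lookup 220.0.0.1: bits 1101110 walk d0:H1→d1:-→d2:-→d3:-→d4:-→d5:-→d6:-→d7:H0 -> H0
  lookup 221.211.52.105: bits 110111011101001100110100011010 walk d0:H1→d1:-→d2:-→d3:-→d4:-→d5:-→d6:-→d7:H0→d8:-→d9:-→d10:-→d11:-→d12:-→d13:-→d14:-→d15:-→d16:-→d17:-→d18:-→d19:-→d20:-→d21:-→d22:-→d23:-→d24:H3→d25:-→d26:-→d27:-→d28:-→d29:-→d30:H1 -> H1
  + 190.0.0.0/8 (H0) depth=8
  + 231.80.0.0/12 (H4) depth=12
  + 192.0.0.0/2 (H1) depth=2
  lookup 193.205.34.251: bits 110 walk d0:H1→d1:-→d2:H1→d3:- -> H1
  + 221.211.52.0/24 (H4) depth=24

== LOOKUPS ==
["H2","H1","H2","H2","H0","H2","H0","H1","H1"]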